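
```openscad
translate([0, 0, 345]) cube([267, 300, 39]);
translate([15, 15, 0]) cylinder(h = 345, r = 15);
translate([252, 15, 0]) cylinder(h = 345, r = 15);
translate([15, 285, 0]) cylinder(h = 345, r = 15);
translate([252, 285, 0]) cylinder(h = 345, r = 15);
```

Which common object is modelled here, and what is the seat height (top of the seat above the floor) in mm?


A stool. The seat height is 384 mm.

A 267×300×39 slab at z = 345 on four corner cylinders — a stool. The seat top is 345 + 39 = 384 mm.


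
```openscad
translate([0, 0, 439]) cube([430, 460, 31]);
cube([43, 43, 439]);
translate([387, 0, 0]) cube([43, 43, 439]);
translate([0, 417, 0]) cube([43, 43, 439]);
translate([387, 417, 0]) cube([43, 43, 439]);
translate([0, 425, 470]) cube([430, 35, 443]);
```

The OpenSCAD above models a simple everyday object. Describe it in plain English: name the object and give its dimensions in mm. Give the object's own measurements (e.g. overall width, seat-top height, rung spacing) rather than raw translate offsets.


A chair. The seat is a 430×460×31 mm slab with its top at z = 470 mm, on four 43×43 mm corner legs (flush with the seat edges, standing on z = 0). A flat backrest 35 mm thick, 443 mm tall, spans the full seat width and rises from the seat top along its +y edge, rear face flush with the rear of the seat.


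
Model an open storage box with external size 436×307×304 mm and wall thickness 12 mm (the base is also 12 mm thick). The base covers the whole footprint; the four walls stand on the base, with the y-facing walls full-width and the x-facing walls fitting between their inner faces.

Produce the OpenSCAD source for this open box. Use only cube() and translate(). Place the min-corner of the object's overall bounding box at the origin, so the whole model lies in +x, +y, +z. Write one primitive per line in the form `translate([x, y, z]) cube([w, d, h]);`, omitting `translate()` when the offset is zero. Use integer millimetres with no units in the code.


cube([436, 307, 12]);
translate([0, 0, 12]) cube([436, 12, 292]);
translate([0, 295, 12]) cube([436, 12, 292]);
translate([0, 12, 12]) cube([12, 283, 292]);
translate([424, 12, 12]) cube([12, 283, 292]);


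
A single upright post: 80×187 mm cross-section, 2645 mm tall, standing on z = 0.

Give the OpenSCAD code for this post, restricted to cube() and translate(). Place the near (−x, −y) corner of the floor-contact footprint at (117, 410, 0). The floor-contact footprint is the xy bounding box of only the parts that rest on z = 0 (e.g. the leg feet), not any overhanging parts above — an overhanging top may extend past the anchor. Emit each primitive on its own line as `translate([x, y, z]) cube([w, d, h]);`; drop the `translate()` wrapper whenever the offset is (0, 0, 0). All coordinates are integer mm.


translate([117, 410, 0]) cube([80, 187, 2645]);


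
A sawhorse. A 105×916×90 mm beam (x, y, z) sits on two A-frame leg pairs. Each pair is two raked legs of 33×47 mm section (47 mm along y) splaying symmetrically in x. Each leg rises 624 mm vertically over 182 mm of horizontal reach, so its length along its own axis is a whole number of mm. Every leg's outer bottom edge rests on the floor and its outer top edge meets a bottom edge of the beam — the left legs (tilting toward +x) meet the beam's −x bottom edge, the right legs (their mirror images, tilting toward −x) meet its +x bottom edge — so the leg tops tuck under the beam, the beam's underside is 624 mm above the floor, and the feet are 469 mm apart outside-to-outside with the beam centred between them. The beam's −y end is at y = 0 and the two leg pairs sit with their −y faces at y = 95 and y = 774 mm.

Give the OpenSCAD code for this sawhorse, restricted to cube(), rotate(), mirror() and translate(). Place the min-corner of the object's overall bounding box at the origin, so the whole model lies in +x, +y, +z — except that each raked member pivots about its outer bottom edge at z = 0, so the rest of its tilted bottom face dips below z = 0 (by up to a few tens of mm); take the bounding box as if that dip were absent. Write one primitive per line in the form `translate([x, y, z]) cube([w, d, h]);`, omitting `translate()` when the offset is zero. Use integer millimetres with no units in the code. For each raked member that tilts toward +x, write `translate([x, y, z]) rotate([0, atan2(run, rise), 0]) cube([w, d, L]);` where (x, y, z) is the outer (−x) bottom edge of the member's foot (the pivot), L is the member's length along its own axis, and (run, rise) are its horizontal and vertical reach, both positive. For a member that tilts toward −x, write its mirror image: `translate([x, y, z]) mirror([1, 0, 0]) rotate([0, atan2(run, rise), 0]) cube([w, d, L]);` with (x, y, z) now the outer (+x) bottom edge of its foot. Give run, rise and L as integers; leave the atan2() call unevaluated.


translate([182, 0, 624]) cube([105, 916, 90]);
translate([0, 95, 0]) rotate([0, atan2(182, 624), 0]) cube([33, 47, 650]);
translate([469, 95, 0]) mirror([1, 0, 0]) rotate([0, atan2(182, 624), 0]) cube([33, 47, 650]);
translate([0, 774, 0]) rotate([0, atan2(182, 624), 0]) cube([33, 47, 650]);
translate([469, 774, 0]) mirror([1, 0, 0]) rotate([0, atan2(182, 624), 0]) cube([33, 47, 650]);


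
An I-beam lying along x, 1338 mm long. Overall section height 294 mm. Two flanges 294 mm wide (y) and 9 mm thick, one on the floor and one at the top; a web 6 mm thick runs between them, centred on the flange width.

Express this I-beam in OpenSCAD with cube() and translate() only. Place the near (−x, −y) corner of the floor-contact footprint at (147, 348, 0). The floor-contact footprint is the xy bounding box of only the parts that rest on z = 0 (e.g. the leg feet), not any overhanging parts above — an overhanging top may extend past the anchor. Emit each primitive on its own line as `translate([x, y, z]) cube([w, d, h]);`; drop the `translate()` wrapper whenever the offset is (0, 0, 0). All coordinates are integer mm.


translate([147, 348, 0]) cube([1338, 294, 9]);
translate([147, 492, 9]) cube([1338, 6, 276]);
translate([147, 348, 285]) cube([1338, 294, 9]);


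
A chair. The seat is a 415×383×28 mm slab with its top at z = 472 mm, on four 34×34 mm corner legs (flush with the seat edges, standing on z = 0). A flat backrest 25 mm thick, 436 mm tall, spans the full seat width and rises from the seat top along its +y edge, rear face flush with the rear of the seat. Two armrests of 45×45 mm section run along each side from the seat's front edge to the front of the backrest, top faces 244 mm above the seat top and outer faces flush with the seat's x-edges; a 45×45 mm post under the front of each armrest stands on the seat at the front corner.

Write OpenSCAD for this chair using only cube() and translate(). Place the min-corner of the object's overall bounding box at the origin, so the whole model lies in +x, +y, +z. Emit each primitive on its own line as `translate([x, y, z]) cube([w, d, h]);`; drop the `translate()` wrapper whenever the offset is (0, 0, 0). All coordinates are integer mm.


translate([0, 0, 444]) cube([415, 383, 28]);
cube([34, 34, 444]);
translate([381, 0, 0]) cube([34, 34, 444]);
translate([0, 349, 0]) cube([34, 34, 444]);
translate([381, 349, 0]) cube([34, 34, 444]);
translate([0, 358, 472]) cube([415, 25, 436]);
translate([0, 0, 671]) cube([45, 358, 45]);
translate([370, 0, 671]) cube([45, 358, 45]);
translate([0, 0, 472]) cube([45, 45, 199]);
translate([370, 0, 472]) cube([45, 45, 199]);


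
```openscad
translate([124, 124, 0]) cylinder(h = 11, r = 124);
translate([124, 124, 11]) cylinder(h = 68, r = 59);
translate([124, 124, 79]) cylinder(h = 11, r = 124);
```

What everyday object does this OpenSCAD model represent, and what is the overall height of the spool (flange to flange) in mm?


A spool. The overall height is 90 mm.

Three coaxial cylinders, large–small–large — a spool. Two 11 mm flanges and a 68 mm core give 11 + 68 + 11 = 90 mm.


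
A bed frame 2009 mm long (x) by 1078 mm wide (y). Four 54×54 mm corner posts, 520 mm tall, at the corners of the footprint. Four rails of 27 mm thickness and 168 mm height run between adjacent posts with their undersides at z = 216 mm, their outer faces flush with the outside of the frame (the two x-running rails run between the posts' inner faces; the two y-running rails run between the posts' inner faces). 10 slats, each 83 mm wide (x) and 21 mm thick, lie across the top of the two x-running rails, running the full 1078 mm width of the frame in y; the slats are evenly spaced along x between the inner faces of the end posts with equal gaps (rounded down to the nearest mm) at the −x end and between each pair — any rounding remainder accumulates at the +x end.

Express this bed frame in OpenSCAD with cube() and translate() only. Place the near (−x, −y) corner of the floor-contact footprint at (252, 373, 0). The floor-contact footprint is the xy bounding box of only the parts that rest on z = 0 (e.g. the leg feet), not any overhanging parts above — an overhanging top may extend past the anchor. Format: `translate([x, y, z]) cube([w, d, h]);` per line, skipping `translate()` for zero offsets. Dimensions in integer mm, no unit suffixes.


// slat z = rail_z + rail_h = 216 + 168 = 384
// slat gap = ⌊(1901 − 10·83) / 11⌋ = 97
translate([252, 373, 0]) cube([54, 54, 520]);
translate([252, 1397, 0]) cube([54, 54, 520]);
translate([2207, 373, 0]) cube([54, 54, 520]);
translate([2207, 1397, 0]) cube([54, 54, 520]);
translate([306, 373, 216]) cube([1901, 27, 168]);
translate([306, 1424, 216]) cube([1901, 27, 168]);
translate([252, 427, 216]) cube([27, 970, 168]);
translate([2234, 427, 216]) cube([27, 970, 168]);
translate([403, 373, 384]) cube([83, 1078, 21]);
translate([583, 373, 384]) cube([83, 1078, 21]);
translate([763, 373, 384]) cube([83, 1078, 21]);
translate([943, 373, 384]) cube([83, 1078, 21]);
translate([1123, 373, 384]) cube([83, 1078, 21]);
translate([1303, 373, 384]) cube([83, 1078, 21]);
translate([1483, 373, 384]) cube([83, 1078, 21]);
translate([1663, 373, 384]) cube([83, 1078, 21]);
translate([1843, 373, 384]) cube([83, 1078, 21]);
translate([2023, 373, 384]) cube([83, 1078, 21]);


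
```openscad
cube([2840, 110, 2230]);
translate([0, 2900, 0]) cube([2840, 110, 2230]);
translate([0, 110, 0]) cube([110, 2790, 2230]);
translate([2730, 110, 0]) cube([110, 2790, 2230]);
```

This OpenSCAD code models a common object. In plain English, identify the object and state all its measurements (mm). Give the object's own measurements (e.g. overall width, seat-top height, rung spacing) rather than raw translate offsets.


The wall frame of a small rectangular building: four walls, each 2230 mm tall and 110 mm thick, enclosing a footprint 2840 mm (x) by 3010 mm (y) outside-to-outside, with no floor or roof. The front and back walls (the −y and +y sides) span the full width; the two side walls fit between them.


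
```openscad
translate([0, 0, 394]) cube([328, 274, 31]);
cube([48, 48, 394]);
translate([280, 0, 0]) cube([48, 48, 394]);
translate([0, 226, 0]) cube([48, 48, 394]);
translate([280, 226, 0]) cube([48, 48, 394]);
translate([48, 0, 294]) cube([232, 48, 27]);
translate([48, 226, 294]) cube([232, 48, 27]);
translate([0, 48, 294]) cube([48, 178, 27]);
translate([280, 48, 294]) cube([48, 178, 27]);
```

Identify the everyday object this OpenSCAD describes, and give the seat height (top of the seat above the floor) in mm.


A stool. The seat height is 425 mm.

A 328×274×31 slab at z = 394 on four corner posts — a stool. The seat top is 394 + 31 = 425 mm.


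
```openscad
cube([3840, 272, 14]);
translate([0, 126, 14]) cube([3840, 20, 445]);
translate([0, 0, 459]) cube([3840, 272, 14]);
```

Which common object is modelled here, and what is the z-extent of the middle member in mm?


An I-beam. The web height is 445 mm.

Two wide flanges with a thin centred web — an I-beam. Overall 473 mm minus two 14 mm flanges gives a web of 473 − 2·14 = 445 mm.


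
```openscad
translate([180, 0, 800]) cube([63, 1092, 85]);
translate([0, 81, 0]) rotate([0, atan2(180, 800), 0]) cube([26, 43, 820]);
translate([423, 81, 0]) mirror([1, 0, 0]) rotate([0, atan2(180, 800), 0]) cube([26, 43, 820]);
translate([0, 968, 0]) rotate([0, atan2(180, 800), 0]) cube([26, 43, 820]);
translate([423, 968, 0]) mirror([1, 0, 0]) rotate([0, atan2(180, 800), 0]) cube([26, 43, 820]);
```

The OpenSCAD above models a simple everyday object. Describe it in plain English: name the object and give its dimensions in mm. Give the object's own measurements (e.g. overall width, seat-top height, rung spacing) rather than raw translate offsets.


A sawhorse. A 63×1092×85 mm beam (x, y, z) sits on two A-frame leg pairs. Each pair is two raked legs of 26×43 mm section (43 mm along y) splaying symmetrically in x. Each leg rises 800 mm vertically over 180 mm of horizontal reach and is 820 mm long along its own axis. Every leg's outer bottom edge rests on the floor and its outer top edge meets a bottom edge of the beam — the left legs (tilting toward +x) meet the beam's −x bottom edge, the right legs (their mirror images, tilting toward −x) meet its +x bottom edge — so the leg tops tuck under the beam, the beam's underside is 800 mm above the floor, and the feet are 423 mm apart outside-to-outside with the beam centred between them. The two leg pairs are set in 81 mm from either end of the beam.


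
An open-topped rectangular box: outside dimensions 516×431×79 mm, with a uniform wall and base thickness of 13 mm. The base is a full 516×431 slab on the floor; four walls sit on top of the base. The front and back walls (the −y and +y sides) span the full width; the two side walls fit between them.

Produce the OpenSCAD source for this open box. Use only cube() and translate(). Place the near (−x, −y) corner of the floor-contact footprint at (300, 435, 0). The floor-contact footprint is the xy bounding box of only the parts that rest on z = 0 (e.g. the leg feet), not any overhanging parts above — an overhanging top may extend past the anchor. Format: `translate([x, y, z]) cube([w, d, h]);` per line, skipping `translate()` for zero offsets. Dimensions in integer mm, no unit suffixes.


translate([300, 435, 0]) cube([516, 431, 13]);
translate([300, 435, 13]) cube([516, 13, 66]);
translate([300, 853, 13]) cube([516, 13, 66]);
translate([300, 448, 13]) cube([13, 405, 66]);
translate([803, 448, 13]) cube([13, 405, 66]);


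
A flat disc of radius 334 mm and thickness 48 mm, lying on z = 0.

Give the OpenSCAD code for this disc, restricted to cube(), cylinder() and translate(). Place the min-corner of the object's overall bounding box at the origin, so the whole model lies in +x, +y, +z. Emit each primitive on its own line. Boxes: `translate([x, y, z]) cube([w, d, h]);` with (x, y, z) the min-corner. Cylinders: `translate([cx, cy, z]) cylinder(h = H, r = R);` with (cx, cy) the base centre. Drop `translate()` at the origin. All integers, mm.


translate([334, 334, 0]) cylinder(h = 48, r = 334);


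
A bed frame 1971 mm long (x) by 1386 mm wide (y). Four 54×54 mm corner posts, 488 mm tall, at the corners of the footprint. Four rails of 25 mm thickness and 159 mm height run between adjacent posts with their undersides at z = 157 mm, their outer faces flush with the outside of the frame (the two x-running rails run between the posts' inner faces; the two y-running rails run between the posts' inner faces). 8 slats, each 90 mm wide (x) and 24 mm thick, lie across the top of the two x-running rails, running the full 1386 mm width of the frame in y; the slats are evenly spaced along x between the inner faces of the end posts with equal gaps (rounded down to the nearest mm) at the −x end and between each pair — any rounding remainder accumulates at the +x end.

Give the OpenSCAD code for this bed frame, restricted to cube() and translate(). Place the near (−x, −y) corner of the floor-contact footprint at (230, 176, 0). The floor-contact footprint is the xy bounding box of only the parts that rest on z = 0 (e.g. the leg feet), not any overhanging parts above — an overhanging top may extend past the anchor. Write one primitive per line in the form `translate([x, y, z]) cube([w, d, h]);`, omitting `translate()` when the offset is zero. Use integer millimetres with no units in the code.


// slat z = rail_z + rail_h = 157 + 159 = 316
// slat gap = ⌊(1863 − 8·90) / 9⌋ = 127
translate([230, 176, 0]) cube([54, 54, 488]);
translate([230, 1508, 0]) cube([54, 54, 488]);
translate([2147, 176, 0]) cube([54, 54, 488]);
translate([2147, 1508, 0]) cube([54, 54, 488]);
translate([284, 176, 157]) cube([1863, 25, 159]);
translate([284, 1537, 157]) cube([1863, 25, 159]);
translate([230, 230, 157]) cube([25, 1278, 159]);
translate([2176, 230, 157]) cube([25, 1278, 159]);
translate([411, 176, 316]) cube([90, 1386, 24]);
translate([628, 176, 316]) cube([90, 1386, 24]);
translate([845, 176, 316]) cube([90, 1386, 24]);
translate([1062, 176, 316]) cube([90, 1386, 24]);
translate([1279, 176, 316]) cube([90, 1386, 24]);
translate([1496, 176, 316]) cube([90, 1386, 24]);
translate([1713, 176, 316]) cube([90, 1386, 24]);
translate([1930, 176, 316]) cube([90, 1386, 24]);


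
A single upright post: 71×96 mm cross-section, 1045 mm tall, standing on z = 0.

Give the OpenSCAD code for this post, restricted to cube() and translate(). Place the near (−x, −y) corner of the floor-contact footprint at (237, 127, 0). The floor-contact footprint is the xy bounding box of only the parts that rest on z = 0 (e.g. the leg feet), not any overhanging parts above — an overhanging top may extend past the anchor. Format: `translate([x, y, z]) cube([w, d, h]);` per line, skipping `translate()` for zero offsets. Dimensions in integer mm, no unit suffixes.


translate([237, 127, 0]) cube([71, 96, 1045]);


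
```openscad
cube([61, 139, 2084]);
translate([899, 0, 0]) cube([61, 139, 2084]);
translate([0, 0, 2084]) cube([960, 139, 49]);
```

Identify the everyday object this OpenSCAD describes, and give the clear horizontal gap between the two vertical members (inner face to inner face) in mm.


A door frame. The clear opening width is 838 mm.

Two 2084 mm tall posts with a header on top — a door frame. The left jamb is 61 mm wide at x = 0; the right jamb starts at x = 899. The clear opening is 899 − 61 = 838 mm.


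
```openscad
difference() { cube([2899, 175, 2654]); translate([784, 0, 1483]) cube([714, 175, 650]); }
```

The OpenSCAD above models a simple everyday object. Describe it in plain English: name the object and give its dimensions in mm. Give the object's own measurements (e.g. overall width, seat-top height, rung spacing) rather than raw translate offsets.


A wall 2899 mm long (x), 175 mm thick (y), 2654 mm tall, with a rectangular window opening cut through it. The opening is 714 mm wide and 650 mm tall; its sill is at z = 1483 mm and its near (−x) edge is 784 mm from the wall's −x end. The opening passes through the full wall thickness.


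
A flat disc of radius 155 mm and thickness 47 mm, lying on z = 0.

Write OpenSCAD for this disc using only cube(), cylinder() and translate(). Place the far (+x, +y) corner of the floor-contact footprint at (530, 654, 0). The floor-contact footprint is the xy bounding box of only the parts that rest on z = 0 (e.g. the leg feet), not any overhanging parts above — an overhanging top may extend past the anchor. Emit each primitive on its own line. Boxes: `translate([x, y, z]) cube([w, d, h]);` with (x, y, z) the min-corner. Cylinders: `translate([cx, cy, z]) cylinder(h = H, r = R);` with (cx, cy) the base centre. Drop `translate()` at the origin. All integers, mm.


translate([375, 499, 0]) cylinder(h = 47, r = 155);


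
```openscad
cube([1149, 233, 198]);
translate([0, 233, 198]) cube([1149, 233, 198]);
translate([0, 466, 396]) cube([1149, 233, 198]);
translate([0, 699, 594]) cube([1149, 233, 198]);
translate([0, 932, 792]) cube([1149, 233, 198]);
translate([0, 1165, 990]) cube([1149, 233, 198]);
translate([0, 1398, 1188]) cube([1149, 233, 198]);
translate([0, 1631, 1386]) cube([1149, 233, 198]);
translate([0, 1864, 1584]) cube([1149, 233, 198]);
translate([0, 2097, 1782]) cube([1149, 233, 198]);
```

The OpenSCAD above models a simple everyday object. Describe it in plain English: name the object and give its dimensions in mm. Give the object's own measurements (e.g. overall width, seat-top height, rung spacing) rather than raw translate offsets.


A straight staircase of 10 solid steps. Each step is 1149 mm wide (x), 233 mm deep (y, the going) and 198 mm tall (the rise). The first step rests on the floor; each subsequent step sits one going further in +y and one rise higher in +z, directly behind and above the previous step with no overlap.


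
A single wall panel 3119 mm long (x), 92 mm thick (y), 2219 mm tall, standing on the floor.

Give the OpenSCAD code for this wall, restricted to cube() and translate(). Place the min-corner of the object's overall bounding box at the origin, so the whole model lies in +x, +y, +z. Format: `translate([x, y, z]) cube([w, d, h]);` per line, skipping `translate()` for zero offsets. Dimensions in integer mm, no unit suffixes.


cube([3119, 92, 2219]);


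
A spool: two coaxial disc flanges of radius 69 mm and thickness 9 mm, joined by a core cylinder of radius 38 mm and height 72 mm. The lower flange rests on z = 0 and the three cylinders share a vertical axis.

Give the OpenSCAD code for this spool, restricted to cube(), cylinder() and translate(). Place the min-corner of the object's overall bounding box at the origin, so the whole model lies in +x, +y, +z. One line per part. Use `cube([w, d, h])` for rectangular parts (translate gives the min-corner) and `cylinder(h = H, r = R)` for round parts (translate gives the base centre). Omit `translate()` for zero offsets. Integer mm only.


translate([69, 69, 0]) cylinder(h = 9, r = 69);
translate([69, 69, 9]) cylinder(h = 72, r = 38);
translate([69, 69, 81]) cylinder(h = 9, r = 69);


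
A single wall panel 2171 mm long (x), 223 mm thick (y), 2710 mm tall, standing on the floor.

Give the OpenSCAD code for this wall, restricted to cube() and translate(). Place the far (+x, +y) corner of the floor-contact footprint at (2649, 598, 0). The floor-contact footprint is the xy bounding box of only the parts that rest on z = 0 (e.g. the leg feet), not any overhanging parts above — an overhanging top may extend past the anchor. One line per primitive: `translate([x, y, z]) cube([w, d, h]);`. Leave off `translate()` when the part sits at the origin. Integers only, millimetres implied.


translate([478, 375, 0]) cube([2171, 223, 2710]);


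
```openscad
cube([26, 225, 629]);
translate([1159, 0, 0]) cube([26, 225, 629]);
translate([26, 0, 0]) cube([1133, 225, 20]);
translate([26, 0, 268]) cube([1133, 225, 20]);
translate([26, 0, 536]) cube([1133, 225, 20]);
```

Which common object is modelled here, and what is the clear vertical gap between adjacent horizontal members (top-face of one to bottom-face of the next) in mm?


A bookshelf. The clear shelf gap is 248 mm.

Two tall side panels with 3 horizontal boards between them — a bookshelf. The first two shelf undersides are at z = 0 and z = 268; with shelf thickness 20, the clear gap is 268 − 0 − 20 = 248 mm.


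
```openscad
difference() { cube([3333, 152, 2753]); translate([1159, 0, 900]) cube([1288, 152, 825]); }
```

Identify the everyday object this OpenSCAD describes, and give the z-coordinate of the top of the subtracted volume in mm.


A wall with a window opening. The window head height is 1725 mm.

A wall with a rectangular opening subtracted — a window. Sill at z = 900, opening 825 mm tall, so the head is at 900 + 825 = 1725 mm.


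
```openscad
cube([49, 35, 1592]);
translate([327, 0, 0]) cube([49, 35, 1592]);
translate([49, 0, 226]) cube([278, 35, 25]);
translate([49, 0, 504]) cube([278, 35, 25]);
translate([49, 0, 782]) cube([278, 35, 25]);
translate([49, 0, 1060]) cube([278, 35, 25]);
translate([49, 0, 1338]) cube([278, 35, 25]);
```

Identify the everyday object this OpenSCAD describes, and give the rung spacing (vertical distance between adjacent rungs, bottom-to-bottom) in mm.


A ladder. The rung spacing is 278 mm.

Two tall 49×35 posts with 5 short bars between them — a ladder. Adjacent rungs sit at z = 226 and z = 504, so the spacing is 504 − 226 = 278 mm.


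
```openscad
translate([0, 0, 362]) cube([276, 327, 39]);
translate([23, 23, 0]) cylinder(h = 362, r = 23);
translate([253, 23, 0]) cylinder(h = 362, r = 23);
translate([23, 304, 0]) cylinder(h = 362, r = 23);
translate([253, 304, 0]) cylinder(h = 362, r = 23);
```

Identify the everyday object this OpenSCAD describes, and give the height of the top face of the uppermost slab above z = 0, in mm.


A stool. The seat height is 401 mm.

A 276×327×39 slab at z = 362 on four corner cylinders — a stool. The seat top is 362 + 39 = 401 mm.


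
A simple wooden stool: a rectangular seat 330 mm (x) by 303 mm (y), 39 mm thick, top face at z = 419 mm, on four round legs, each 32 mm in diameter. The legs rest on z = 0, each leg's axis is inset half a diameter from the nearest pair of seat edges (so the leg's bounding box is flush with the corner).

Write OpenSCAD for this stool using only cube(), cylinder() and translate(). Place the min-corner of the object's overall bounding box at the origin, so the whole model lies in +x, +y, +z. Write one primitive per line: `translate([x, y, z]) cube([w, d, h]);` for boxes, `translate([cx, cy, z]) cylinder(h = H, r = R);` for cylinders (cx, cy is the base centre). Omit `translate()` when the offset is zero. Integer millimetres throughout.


translate([0, 0, 380]) cube([330, 303, 39]);
translate([16, 16, 0]) cylinder(h = 380, r = 16);
translate([314, 16, 0]) cylinder(h = 380, r = 16);
translate([16, 287, 0]) cylinder(h = 380, r = 16);
translate([314, 287, 0]) cylinder(h = 380, r = 16);


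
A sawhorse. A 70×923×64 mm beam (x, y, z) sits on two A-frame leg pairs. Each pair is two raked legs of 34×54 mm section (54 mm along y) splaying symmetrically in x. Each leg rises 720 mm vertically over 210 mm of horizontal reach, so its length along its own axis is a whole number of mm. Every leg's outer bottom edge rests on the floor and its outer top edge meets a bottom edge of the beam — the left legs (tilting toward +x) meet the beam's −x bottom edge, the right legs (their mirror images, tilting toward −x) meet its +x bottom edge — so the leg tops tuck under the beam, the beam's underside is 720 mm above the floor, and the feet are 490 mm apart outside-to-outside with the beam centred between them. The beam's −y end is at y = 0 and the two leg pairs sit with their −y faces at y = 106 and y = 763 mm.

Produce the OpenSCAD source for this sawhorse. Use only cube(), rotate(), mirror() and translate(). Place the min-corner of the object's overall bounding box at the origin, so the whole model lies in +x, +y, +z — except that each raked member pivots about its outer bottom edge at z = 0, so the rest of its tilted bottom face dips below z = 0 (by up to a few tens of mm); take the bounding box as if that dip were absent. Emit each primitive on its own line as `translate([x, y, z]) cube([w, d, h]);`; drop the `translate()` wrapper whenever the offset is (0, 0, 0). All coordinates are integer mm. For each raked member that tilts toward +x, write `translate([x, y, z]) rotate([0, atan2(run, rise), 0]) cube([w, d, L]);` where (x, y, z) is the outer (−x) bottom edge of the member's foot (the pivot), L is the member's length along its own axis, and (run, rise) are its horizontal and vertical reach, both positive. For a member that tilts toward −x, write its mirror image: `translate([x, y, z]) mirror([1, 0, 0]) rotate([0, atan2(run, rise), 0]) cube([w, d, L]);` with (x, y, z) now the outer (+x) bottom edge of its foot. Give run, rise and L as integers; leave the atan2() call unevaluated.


// leg length = √(210² + 720²) = 750
// right-leg outer foot x = 2·210 + 70 = 490
// beam min-corner = (210, 0, 720)
translate([210, 0, 720]) cube([70, 923, 64]);
translate([0, 106, 0]) rotate([0, atan2(210, 720), 0]) cube([34, 54, 750]);
translate([490, 106, 0]) mirror([1, 0, 0]) rotate([0, atan2(210, 720), 0]) cube([34, 54, 750]);
translate([0, 763, 0]) rotate([0, atan2(210, 720), 0]) cube([34, 54, 750]);
translate([490, 763, 0]) mirror([1, 0, 0]) rotate([0, atan2(210, 720), 0]) cube([34, 54, 750]);


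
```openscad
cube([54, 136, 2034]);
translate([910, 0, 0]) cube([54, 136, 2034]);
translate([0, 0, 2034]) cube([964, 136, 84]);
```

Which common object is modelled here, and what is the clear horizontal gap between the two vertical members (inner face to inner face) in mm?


A door frame. The clear opening width is 856 mm.

Two 2034 mm tall posts with a header on top — a door frame. The left jamb is 54 mm wide at x = 0; the right jamb starts at x = 910. The clear opening is 910 − 54 = 856 mm.


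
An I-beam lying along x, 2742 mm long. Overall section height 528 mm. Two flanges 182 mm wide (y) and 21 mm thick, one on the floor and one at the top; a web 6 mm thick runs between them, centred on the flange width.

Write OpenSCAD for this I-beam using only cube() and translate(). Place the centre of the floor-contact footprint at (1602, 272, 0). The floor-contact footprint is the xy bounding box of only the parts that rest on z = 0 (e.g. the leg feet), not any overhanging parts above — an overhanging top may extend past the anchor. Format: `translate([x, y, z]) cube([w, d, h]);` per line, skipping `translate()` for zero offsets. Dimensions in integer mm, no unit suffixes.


translate([231, 181, 0]) cube([2742, 182, 21]);
translate([231, 269, 21]) cube([2742, 6, 486]);
translate([231, 181, 507]) cube([2742, 182, 21]);


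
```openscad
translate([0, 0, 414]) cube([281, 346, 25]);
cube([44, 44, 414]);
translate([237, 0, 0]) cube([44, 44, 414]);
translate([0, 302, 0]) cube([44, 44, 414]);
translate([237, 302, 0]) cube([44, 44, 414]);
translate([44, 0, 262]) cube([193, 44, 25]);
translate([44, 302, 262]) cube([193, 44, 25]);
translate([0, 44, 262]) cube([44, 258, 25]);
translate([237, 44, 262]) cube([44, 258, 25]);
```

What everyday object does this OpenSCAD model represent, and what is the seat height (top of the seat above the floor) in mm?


A stool. The seat height is 439 mm.

A 281×346×25 slab at z = 414 on four corner posts — a stool. The seat top is 414 + 25 = 439 mm.


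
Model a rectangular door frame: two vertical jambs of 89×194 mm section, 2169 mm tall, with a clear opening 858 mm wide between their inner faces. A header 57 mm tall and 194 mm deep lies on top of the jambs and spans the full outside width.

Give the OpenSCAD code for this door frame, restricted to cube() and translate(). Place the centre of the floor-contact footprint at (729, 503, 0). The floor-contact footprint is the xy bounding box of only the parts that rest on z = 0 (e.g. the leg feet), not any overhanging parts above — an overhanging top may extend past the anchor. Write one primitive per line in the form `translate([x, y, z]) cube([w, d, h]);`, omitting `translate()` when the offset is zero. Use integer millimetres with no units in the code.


translate([211, 406, 0]) cube([89, 194, 2169]);
translate([1158, 406, 0]) cube([89, 194, 2169]);
translate([211, 406, 2169]) cube([1036, 194, 57]);


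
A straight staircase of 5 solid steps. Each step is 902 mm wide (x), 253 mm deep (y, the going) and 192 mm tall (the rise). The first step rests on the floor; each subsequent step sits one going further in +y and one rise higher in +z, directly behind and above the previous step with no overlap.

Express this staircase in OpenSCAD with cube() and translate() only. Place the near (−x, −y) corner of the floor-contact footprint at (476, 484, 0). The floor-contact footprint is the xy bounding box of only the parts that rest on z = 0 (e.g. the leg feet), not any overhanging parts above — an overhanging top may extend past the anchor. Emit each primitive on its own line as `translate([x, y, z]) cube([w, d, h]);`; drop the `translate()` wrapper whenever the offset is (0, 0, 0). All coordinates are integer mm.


translate([476, 484, 0]) cube([902, 253, 192]);
translate([476, 737, 192]) cube([902, 253, 192]);
translate([476, 990, 384]) cube([902, 253, 192]);
translate([476, 1243, 576]) cube([902, 253, 192]);
translate([476, 1496, 768]) cube([902, 253, 192]);


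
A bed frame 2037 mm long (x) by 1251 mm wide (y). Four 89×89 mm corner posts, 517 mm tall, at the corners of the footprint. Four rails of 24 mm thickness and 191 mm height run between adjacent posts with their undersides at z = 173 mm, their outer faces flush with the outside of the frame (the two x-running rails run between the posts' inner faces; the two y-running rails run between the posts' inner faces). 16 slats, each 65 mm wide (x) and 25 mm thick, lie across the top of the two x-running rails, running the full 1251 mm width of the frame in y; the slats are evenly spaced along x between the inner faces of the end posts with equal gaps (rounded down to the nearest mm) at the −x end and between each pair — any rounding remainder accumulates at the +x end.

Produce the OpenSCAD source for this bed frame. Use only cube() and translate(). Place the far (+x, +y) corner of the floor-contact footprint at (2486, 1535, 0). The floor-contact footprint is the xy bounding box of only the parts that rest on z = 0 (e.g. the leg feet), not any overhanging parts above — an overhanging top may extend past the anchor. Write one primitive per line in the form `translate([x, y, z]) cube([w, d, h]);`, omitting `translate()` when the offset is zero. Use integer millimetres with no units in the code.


translate([449, 284, 0]) cube([89, 89, 517]);
translate([449, 1446, 0]) cube([89, 89, 517]);
translate([2397, 284, 0]) cube([89, 89, 517]);
translate([2397, 1446, 0]) cube([89, 89, 517]);
translate([538, 284, 173]) cube([1859, 24, 191]);
translate([538, 1511, 173]) cube([1859, 24, 191]);
translate([449, 373, 173]) cube([24, 1073, 191]);
translate([2462, 373, 173]) cube([24, 1073, 191]);
translate([586, 284, 364]) cube([65, 1251, 25]);
translate([699, 284, 364]) cube([65, 1251, 25]);
translate([812, 284, 364]) cube([65, 1251, 25]);
translate([925, 284, 364]) cube([65, 1251, 25]);
translate([1038, 284, 364]) cube([65, 1251, 25]);
translate([1151, 284, 364]) cube([65, 1251, 25]);
translate([1264, 284, 364]) cube([65, 1251, 25]);
translate([1377, 284, 364]) cube([65, 1251, 25]);
translate([1490, 284, 364]) cube([65, 1251, 25]);
translate([1603, 284, 364]) cube([65, 1251, 25]);
translate([1716, 284, 364]) cube([65, 1251, 25]);
translate([1829, 284, 364]) cube([65, 1251, 25]);
translate([1942, 284, 364]) cube([65, 1251, 25]);
translate([2055, 284, 364]) cube([65, 1251, 25]);
translate([2168, 284, 364]) cube([65, 1251, 25]);
translate([2281, 284, 364]) cube([65, 1251, 25]);


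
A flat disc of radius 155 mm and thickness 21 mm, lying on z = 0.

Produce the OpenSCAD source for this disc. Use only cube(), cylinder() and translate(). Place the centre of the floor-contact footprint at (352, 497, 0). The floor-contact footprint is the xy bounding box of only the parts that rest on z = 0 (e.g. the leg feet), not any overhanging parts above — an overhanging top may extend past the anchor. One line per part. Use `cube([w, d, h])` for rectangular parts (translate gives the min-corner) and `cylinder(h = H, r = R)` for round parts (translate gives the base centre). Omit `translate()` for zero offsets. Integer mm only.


translate([352, 497, 0]) cylinder(h = 21, r = 155);


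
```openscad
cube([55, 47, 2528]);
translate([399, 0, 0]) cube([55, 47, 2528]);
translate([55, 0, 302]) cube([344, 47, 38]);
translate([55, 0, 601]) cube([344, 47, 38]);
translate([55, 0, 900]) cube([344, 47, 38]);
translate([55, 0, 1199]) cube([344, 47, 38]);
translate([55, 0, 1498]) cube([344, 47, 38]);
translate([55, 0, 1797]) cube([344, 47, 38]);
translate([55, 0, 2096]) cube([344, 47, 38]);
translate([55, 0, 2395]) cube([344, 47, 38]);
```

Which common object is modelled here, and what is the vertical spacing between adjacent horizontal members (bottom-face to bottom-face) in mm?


A ladder. The rung spacing is 299 mm.

Two tall 55×47 posts with 8 short bars between them — a ladder. Adjacent rungs sit at z = 302 and z = 601, so the spacing is 601 − 302 = 299 mm.


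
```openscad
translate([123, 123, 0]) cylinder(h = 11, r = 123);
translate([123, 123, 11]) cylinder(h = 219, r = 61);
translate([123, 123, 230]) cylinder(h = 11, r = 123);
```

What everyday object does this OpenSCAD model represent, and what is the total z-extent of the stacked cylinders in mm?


A spool. The overall height is 241 mm.

Three coaxial cylinders, large–small–large — a spool. Two 11 mm flanges and a 219 mm core give 11 + 219 + 11 = 241 mm.


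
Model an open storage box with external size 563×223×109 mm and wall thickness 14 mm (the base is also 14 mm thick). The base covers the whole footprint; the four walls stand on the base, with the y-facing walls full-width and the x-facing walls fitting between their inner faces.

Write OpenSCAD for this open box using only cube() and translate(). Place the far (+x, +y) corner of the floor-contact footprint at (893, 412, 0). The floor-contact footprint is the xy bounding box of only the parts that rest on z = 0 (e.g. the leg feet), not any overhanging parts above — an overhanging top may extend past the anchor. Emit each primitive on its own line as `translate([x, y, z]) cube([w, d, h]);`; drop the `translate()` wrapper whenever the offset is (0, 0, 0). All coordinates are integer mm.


translate([330, 189, 0]) cube([563, 223, 14]);
translate([330, 189, 14]) cube([563, 14, 95]);
translate([330, 398, 14]) cube([563, 14, 95]);
translate([330, 203, 14]) cube([14, 195, 95]);
translate([879, 203, 14]) cube([14, 195, 95]);


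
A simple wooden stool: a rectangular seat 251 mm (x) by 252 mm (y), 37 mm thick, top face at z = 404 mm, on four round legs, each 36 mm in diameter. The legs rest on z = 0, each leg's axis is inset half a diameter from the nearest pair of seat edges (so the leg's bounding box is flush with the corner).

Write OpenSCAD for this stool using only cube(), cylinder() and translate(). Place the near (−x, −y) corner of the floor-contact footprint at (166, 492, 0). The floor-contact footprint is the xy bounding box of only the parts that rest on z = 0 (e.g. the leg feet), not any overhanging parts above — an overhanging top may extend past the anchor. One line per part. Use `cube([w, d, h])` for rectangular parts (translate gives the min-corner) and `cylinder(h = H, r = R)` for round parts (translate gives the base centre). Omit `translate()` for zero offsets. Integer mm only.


// leg_h = 404 - 37 = 367
translate([166, 492, 367]) cube([251, 252, 37]);
translate([184, 510, 0]) cylinder(h = 367, r = 18);
translate([399, 510, 0]) cylinder(h = 367, r = 18);
translate([184, 726, 0]) cylinder(h = 367, r = 18);
translate([399, 726, 0]) cylinder(h = 367, r = 18);


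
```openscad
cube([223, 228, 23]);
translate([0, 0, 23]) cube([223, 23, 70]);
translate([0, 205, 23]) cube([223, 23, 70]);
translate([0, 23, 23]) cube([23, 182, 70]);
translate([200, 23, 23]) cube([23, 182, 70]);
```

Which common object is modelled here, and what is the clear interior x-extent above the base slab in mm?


An open box. The internal width is 177 mm.

A 223×228 base slab with four walls standing on it — an open box. The base is 223 mm wide and the walls are 23 mm thick, so the internal width is 223 − 2 × 23 = 177 mm.


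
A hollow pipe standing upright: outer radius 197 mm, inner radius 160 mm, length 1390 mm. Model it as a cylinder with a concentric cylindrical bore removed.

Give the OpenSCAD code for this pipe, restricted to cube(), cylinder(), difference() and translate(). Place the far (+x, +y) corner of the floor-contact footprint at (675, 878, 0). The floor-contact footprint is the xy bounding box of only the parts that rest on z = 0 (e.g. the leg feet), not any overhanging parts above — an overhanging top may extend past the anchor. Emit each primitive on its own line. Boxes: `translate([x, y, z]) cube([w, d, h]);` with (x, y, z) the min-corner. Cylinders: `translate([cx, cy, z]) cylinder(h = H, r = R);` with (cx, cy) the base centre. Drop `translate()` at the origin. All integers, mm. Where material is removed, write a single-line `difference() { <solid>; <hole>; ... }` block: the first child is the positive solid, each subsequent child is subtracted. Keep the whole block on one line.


difference() { translate([478, 681, 0]) cylinder(h = 1390, r = 197); translate([478, 681, 0]) cylinder(h = 1390, r = 160); }
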